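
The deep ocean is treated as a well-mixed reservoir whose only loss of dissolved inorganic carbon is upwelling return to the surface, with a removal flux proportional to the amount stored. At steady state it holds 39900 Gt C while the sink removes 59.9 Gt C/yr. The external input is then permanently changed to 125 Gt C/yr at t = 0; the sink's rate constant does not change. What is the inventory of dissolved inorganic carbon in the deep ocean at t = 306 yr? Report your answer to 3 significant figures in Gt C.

55900 Gt C

The sink rate constant is k = F₀/M₀ = 59.9/39900 = 0.001501 yr⁻¹.
Solving dM/dt = F₁ − kM with M(0) = M₀ gives M(t) = F₁/k + (M₀ − F₁/k)·e^(−kt).
F₁/k = 125/0.001501 = 83264 Gt C; kt = 0.001501 × 306 = 0.4594, e^(−kt) = 0.6317.
M(306) = 83264 + (39900 − 83264) × 0.6317 = 83264 − 27390 = 55872 Gt C.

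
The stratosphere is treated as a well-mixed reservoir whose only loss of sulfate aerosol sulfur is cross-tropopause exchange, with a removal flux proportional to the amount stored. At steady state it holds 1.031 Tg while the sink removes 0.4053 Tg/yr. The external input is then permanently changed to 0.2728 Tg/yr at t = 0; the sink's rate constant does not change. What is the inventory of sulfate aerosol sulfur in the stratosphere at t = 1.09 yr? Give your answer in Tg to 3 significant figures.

Residence time τ = M₀/F₀ = 2.544 yr. The eventual steady state is M_∞ = M₀·(F₁/F₀) = 1.031 × 0.2728/0.4053 = 0.69395 Tg.
The anomaly ΔM(t) = M(t) − M_∞ decays as ΔM₀·e^(−t/τ) with ΔM₀ = 1.031 − 0.69395 = 0.3371 Tg.
At t = 1.09 yr, e^(−t/τ) = e^(−0.4285) = 0.6515, so ΔM = 0.2196 Tg and M = 0.69395 + 0.2196 = 0.91353 Tg.

0.914 Tg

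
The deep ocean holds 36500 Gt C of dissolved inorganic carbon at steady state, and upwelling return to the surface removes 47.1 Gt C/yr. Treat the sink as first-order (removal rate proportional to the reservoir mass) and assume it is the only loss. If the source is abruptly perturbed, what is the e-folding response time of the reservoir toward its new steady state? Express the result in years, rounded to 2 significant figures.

770 yr

For a linear reservoir the response time equals the residence time τ = M/F.
τ = 36500 / 47.1 = 774.9 yr.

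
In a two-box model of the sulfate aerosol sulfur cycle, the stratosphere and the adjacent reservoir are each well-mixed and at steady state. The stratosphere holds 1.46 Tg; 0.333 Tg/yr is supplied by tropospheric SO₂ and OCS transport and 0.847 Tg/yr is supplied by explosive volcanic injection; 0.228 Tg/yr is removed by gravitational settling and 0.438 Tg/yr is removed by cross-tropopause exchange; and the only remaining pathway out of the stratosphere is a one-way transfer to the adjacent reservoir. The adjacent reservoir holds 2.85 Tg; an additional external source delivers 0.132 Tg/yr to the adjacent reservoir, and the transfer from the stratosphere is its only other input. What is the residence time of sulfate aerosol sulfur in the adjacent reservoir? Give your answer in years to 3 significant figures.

4.41 yr

Balance the stratosphere: ΣF_in = 0.333 + 0.847 = 1.1800 Tg/yr.
Transfer to the adjacent reservoir = ΣF_in − (0.228 + 0.438) = 0.51400 Tg/yr.
Total input to the adjacent reservoir = 0.51400 + 0.132 = 0.64600 Tg/yr; at steady state this equals its total output.
τ = M / F = 2.85 / 0.64600 = 4.412 yr.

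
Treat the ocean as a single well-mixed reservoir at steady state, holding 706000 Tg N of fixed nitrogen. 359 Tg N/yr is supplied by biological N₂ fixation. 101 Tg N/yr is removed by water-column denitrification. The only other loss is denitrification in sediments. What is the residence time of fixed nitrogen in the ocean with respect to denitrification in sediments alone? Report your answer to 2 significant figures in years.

At steady state ΣF_in = ΣF_out.
ΣF_in = 359.00 Tg N/yr.
Denitrification in sediments flux = ΣF_in − (101) = 359.00 − 101.0 = 258.0 Tg N/yr.
τ = M / F = 706000 / 258.0 = 2736 yr.

2700 yr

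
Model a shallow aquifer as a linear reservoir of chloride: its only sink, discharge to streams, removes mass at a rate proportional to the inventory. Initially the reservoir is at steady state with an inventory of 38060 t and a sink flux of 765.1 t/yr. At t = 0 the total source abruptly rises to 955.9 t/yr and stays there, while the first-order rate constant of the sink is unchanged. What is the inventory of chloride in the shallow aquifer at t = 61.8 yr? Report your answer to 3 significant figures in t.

τ = M₀/F₀ = 38060/765.1 = 49.75 yr; rate constant k = 1/τ.
New steady state M_∞ = F₁/k = F₁·τ = 955.9 × 49.75 = 47551 t.
M(t) = M_∞ + (M₀ − M_∞)·e^(−t/τ); t/τ = 61.8/49.75 = 1.242, so e^(−t/τ) = 0.2887.
M(t) = 47551 − 9491 × 0.2887 = 44811 t.

44800 t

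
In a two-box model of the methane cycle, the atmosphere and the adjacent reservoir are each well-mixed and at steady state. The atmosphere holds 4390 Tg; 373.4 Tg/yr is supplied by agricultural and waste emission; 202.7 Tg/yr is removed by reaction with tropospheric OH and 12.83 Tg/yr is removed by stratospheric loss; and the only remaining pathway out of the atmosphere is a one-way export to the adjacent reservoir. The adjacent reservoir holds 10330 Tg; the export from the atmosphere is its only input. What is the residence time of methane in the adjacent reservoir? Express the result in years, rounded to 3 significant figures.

Balance the atmosphere: ΣF_in = 373.40 Tg/yr.
Export to the adjacent reservoir = ΣF_in − (202.7 + 12.83) = 157.87 Tg/yr.
At steady state the output of the adjacent reservoir equals its input, 157.87 Tg/yr.
τ = M / F = 10330 / 157.87 = 65.43 yr.

65.4 yr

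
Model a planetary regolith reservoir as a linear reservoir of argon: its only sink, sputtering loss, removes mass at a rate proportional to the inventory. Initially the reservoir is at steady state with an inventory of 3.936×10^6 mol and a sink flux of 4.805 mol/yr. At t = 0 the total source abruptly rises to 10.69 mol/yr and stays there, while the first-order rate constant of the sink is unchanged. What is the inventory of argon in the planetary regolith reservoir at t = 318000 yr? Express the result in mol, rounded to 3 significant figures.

5.49×10^6 mol

The sink rate constant is k = F₀/M₀ = 4.805/3.936×10^6 = 1.221×10^-6 yr⁻¹.
Solving dM/dt = F₁ − kM with M(0) = M₀ gives M(t) = F₁/k + (M₀ − F₁/k)·e^(−kt).
F₁/k = 10.69/1.221×10^-6 = 8.7567×10^6 mol; kt = 1.221×10^-6 × 318000 = 0.3882, e^(−kt) = 0.6783.
M(318000) = 8.7567×10^6 + (3.936×10^6 − 8.7567×10^6) × 0.6783 = 8.7567×10^6 − 3.270×10^6 = 5.4870×10^6 mol.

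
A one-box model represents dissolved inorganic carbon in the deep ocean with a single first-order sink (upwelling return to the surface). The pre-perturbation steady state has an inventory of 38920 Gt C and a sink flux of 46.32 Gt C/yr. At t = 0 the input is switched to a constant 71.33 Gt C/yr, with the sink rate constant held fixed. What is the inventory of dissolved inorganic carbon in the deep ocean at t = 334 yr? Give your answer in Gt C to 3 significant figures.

45800 Gt C

The sink rate constant is k = F₀/M₀ = 46.32/38920 = 0.001190 yr⁻¹.
Solving dM/dt = F₁ − kM with M(0) = M₀ gives M(t) = F₁/k + (M₀ − F₁/k)·e^(−kt).
F₁/k = 71.33/0.001190 = 59934 Gt C; kt = 0.001190 × 334 = 0.3975, e^(−kt) = 0.6720.
M(334) = 59934 + (38920 − 59934) × 0.6720 = 59934 − 14120 = 45813 Gt C.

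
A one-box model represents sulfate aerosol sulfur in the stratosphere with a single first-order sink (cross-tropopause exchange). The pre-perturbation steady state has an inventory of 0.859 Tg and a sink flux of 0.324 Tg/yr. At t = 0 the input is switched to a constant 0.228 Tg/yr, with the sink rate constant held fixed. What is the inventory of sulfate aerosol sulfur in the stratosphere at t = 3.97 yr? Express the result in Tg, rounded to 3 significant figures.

τ = M₀/F₀ = 0.859/0.324 = 2.651 yr; rate constant k = 1/τ.
New steady state M_∞ = F₁/k = F₁·τ = 0.228 × 2.651 = 0.60448 Tg.
M(t) = M_∞ + (M₀ − M_∞)·e^(−t/τ); t/τ = 3.97/2.651 = 1.497, so e^(−t/τ) = 0.2237.
M(t) = 0.60448 + 0.2545 × 0.2237 = 0.66142 Tg.

0.661 Tg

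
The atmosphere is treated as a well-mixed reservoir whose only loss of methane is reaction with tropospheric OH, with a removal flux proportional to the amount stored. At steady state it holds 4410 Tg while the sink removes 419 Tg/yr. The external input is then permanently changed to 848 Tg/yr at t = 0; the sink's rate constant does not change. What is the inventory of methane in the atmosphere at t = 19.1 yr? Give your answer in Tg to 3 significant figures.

8190 Tg

τ = M₀/F₀ = 4410/419 = 10.53 yr; rate constant k = 1/τ.
New steady state M_∞ = F₁/k = F₁·τ = 848 × 10.53 = 8925.3 Tg.
M(t) = M_∞ + (M₀ − M_∞)·e^(−t/τ); t/τ = 19.1/10.53 = 1.815, so e^(−t/τ) = 0.1629.
M(t) = 8925.3 − 4515 × 0.1629 = 8189.8 Tg.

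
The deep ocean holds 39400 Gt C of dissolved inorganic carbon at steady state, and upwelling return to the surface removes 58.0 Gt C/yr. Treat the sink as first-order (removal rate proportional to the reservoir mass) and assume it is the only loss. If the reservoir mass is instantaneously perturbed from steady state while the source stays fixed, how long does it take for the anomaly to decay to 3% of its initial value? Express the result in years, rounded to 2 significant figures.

For a linear reservoir the anomaly decays as exp(−t/τ) with τ = M/F = 39400/58.0 = 679.3 yr.
exp(−t/τ) = 0.03 ⇒ t = −τ ln(0.03) = 679.3 × 3.507 = 2382 yr.

2400 yr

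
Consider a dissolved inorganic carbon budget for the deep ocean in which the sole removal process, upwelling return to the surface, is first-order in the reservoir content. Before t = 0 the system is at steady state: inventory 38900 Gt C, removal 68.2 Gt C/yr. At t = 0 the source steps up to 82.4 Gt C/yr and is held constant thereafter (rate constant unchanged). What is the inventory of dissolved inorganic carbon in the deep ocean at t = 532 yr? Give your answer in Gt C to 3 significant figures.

The sink rate constant is k = F₀/M₀ = 68.2/38900 = 0.001753 yr⁻¹.
Solving dM/dt = F₁ − kM with M(0) = M₀ gives M(t) = F₁/k + (M₀ − F₁/k)·e^(−kt).
F₁/k = 82.4/0.001753 = 46999 Gt C; kt = 0.001753 × 532 = 0.9327, e^(−kt) = 0.3935.
M(532) = 46999 + (38900 − 46999) × 0.3935 = 46999 − 3187 = 43812 Gt C.

43800 Gt C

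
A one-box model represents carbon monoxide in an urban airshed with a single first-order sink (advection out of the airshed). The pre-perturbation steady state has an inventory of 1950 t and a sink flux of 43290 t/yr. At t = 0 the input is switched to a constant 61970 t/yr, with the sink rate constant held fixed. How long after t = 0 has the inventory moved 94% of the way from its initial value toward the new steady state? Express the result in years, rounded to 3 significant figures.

τ = M₀/F₀ = 1950/43290 = 0.04505 yr.
The remaining gap fraction is e^(−t/τ); 94% covered ⇒ e^(−t/τ) = 0.0600.
t = −τ ln(0.0600) = 0.04505 × 2.813 = 0.1267 yr.

0.127 yr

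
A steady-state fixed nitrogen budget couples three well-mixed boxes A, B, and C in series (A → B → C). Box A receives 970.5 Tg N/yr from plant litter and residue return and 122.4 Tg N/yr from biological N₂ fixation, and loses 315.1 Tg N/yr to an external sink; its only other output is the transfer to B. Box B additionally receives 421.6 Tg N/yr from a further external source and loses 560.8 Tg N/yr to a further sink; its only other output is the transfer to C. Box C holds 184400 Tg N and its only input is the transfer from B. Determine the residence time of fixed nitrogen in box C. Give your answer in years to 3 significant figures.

Box A: F(A→B) = (970.5 + 122.4) − 315.1 = 777.80 Tg N/yr.
Box B: F(B→C) = (777.80 + 421.6) − 560.8 = 638.60 Tg N/yr.
Box C throughput = its input = 638.60 Tg N/yr; τ = 184400 / 638.60 = 288.8 yr.

289 yr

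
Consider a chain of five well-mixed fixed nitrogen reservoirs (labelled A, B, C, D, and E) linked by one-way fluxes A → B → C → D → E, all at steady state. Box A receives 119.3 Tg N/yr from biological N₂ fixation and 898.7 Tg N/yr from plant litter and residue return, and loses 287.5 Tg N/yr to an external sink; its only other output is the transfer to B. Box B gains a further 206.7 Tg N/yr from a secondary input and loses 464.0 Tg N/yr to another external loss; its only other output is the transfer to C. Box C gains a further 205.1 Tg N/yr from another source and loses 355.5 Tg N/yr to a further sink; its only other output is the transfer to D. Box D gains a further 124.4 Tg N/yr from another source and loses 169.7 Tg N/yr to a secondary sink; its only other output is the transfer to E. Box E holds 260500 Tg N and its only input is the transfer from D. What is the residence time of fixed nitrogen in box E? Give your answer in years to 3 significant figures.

Box A: F(A→B) = (119.3 + 898.7) − 287.5 = 730.50 Tg N/yr.
Box B: F(B→C) = (730.50 + 206.7) − 464.0 = 473.20 Tg N/yr.
Box C: F(C→D) = (473.20 + 205.1) − 355.5 = 322.80 Tg N/yr.
Box D: F(D→E) = (322.80 + 124.4) − 169.7 = 277.50 Tg N/yr.
Box E throughput = its input = 277.50 Tg N/yr; τ = 260500 / 277.50 = 938.7 yr.

939 yr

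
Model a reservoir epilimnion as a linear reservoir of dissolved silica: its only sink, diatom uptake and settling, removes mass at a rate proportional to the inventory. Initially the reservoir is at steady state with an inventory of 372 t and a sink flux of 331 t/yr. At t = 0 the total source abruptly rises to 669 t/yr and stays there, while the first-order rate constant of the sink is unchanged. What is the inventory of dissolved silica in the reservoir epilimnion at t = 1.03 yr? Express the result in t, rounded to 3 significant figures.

600 t

Residence time τ = M₀/F₀ = 1.124 yr. The eventual steady state is M_∞ = M₀·(F₁/F₀) = 372 × 669/331 = 751.87 t.
The anomaly ΔM(t) = M(t) − M_∞ decays as ΔM₀·e^(−t/τ) with ΔM₀ = 372 − 751.87 = −379.9 t.
At t = 1.03 yr, e^(−t/τ) = e^(−0.9165) = 0.3999, so ΔM = −151.9 t and M = 751.87 − 151.9 = 599.95 t.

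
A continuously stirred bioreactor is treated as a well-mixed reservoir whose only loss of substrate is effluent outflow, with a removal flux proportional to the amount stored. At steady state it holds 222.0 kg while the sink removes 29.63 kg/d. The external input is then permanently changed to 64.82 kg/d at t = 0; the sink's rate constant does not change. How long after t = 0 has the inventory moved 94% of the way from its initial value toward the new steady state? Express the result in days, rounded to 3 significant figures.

21.1 d

τ = M₀/F₀ = 222.0/29.63 = 7.492 d.
The remaining gap fraction is e^(−t/τ); 94% covered ⇒ e^(−t/τ) = 0.0600.
t = −τ ln(0.0600) = 7.492 × 2.813 = 21.08 d.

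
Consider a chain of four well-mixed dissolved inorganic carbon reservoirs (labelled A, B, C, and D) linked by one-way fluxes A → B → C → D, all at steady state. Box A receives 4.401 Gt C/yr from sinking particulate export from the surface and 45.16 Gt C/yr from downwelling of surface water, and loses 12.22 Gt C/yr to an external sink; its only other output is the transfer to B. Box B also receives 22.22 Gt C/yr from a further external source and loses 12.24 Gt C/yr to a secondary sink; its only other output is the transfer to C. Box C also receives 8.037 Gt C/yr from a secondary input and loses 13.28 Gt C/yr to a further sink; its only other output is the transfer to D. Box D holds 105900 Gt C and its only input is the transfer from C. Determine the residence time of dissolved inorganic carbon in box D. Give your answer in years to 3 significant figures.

Box A: F(A→B) = (4.401 + 45.16) − 12.22 = 37.341 Gt C/yr.
Box B: F(B→C) = (37.341 + 22.22) − 12.24 = 47.321 Gt C/yr.
Box C: F(C→D) = (47.321 + 8.037) − 13.28 = 42.078 Gt C/yr.
Box D throughput = its input = 42.078 Gt C/yr; τ = 105900 / 42.078 = 2517 yr.

2520 yr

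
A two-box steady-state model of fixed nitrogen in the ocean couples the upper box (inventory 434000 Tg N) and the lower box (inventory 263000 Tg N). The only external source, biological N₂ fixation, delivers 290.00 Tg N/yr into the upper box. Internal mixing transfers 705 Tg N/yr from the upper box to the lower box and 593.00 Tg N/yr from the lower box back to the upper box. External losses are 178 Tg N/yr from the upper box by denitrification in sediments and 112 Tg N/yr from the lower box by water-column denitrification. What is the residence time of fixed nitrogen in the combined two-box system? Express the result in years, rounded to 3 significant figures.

Residence time in the combined system uses the total inventory and the total *external* removal — internal exchanges between the two boxes cancel.
M_total = 434000 + 263000 = 697000 Tg N.
ΣF_external_out = 178 + 112 = 290.00 Tg N/yr.
τ = M_total / ΣF_ext = 697000 / 290.00 = 2403 yr.

2400 yr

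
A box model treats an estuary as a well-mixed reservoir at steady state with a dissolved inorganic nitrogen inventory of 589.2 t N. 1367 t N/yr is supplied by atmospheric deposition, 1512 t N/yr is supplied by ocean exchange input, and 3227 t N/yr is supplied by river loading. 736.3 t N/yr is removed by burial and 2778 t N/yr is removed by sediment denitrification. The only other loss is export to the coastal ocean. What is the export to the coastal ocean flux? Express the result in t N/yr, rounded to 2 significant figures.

At steady state ΣF_in = ΣF_out.
ΣF_in = 1367 + 1512 + 3227 = 6106.0 t N/yr.
Export to the coastal ocean flux = ΣF_in − (736.3 + 2778) = 6106.0 − 3514 = 2592 t N/yr.

2600 t N/yr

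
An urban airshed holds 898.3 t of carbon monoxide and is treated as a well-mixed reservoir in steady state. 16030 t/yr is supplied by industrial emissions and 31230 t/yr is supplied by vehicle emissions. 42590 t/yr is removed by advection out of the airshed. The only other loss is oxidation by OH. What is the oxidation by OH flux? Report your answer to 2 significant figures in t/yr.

At steady state ΣF_in = ΣF_out.
ΣF_in = 16030 + 31230 = 47260 t/yr.
Oxidation by OH flux = ΣF_in − (42590) = 47260 − 42590 = 4670 t/yr.

4700 t/yr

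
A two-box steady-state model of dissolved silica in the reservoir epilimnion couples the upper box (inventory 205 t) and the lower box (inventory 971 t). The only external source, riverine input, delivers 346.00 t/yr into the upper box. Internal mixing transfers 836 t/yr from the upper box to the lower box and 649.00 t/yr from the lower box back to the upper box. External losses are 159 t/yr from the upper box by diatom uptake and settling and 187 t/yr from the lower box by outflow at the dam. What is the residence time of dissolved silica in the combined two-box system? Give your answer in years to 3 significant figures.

Residence time in the combined system uses the total inventory and the total *external* removal — internal exchanges between the two boxes cancel.
M_total = 205 + 971 = 1176.0 t.
ΣF_external_out = 159 + 187 = 346.00 t/yr.
τ = M_total / ΣF_ext = 1176.0 / 346.00 = 3.399 yr.

3.40 yr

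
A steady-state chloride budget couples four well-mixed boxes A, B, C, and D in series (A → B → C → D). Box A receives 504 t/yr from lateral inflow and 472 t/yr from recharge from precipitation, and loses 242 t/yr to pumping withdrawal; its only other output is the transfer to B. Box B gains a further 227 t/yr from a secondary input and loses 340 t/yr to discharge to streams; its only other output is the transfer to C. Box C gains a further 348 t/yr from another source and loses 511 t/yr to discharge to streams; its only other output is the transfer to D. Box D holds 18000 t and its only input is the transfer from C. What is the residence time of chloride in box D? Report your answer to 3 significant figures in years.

Box A: F(A→B) = (504 + 472) − 242 = 734.00 t/yr.
Box B: F(B→C) = (734.00 + 227) − 340 = 621.00 t/yr.
Box C: F(C→D) = (621.00 + 348) − 511 = 458.00 t/yr.
Box D throughput = its input = 458.00 t/yr; τ = 18000 / 458.00 = 39.30 yr.

39.3 yr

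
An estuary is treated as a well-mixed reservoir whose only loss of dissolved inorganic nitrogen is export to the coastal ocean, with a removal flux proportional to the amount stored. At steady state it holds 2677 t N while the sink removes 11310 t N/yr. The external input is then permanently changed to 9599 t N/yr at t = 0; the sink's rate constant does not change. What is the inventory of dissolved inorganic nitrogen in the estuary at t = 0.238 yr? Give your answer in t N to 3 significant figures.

2420 t N

τ = M₀/F₀ = 2677/11310 = 0.2367 yr; rate constant k = 1/τ.
New steady state M_∞ = F₁/k = F₁·τ = 9599 × 0.2367 = 2272.0 t N.
M(t) = M_∞ + (M₀ − M_∞)·e^(−t/τ); t/τ = 0.238/0.2367 = 1.006, so e^(−t/τ) = 0.3659.
M(t) = 2272.0 + 405.0 × 0.3659 = 2420.2 t N.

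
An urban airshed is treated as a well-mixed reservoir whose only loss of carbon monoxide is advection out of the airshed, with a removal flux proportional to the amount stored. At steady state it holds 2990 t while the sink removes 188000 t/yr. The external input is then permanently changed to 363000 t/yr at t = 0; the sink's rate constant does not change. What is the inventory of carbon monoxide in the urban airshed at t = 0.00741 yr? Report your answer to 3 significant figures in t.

4030 t

Residence time τ = M₀/F₀ = 0.01590 yr. The eventual steady state is M_∞ = M₀·(F₁/F₀) = 2990 × 363000/188000 = 5773.2 t.
The anomaly ΔM(t) = M(t) − M_∞ decays as ΔM₀·e^(−t/τ) with ΔM₀ = 2990 − 5773.2 = −2783 t.
At t = 0.00741 yr, e^(−t/τ) = e^(−0.4659) = 0.6276, so ΔM = −1747 t and M = 5773.2 − 1747 = 4026.6 t.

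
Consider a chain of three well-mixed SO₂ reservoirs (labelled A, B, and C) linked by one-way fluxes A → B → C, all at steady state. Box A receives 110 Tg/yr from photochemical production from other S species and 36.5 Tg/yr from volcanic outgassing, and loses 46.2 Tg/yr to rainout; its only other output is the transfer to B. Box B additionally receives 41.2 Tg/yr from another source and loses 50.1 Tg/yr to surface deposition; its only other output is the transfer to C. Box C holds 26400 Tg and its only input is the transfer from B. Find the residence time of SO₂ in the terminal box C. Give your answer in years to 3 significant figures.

289 yr

Box A: F(A→B) = (110 + 36.5) − 46.2 = 100.30 Tg/yr.
Box B: F(B→C) = (100.30 + 41.2) − 50.1 = 91.400 Tg/yr.
Box C throughput = its input = 91.400 Tg/yr; τ = 26400 / 91.400 = 288.8 yr.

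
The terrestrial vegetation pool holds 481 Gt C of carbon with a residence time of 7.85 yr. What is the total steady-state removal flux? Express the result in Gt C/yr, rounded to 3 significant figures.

F = M / τ = 481 / 7.85 = 61.27 Gt C/yr.

61.3 Gt C/yr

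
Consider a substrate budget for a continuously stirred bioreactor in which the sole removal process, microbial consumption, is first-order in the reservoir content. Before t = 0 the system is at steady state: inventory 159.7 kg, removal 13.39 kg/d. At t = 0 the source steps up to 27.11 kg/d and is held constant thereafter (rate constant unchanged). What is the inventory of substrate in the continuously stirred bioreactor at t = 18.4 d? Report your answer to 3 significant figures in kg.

288 kg

Residence time τ = M₀/F₀ = 11.93 d. The eventual steady state is M_∞ = M₀·(F₁/F₀) = 159.7 × 27.11/13.39 = 323.34 kg.
The anomaly ΔM(t) = M(t) − M_∞ decays as ΔM₀·e^(−t/τ) with ΔM₀ = 159.7 − 323.34 = −163.6 kg.
At t = 18.4 d, e^(−t/τ) = e^(−1.543) = 0.2138, so ΔM = −34.98 kg and M = 323.34 − 34.98 = 288.35 kg.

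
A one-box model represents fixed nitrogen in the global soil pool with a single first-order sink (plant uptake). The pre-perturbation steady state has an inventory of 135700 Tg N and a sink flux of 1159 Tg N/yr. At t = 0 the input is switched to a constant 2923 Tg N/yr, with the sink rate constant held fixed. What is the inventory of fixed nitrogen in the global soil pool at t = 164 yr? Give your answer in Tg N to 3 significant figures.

291000 Tg N

Residence time τ = M₀/F₀ = 117.1 yr. The eventual steady state is M_∞ = M₀·(F₁/F₀) = 135700 × 2923/1159 = 342240 Tg N.
The anomaly ΔM(t) = M(t) − M_∞ decays as ΔM₀·e^(−t/τ) with ΔM₀ = 135700 − 342240 = −206500 Tg N.
At t = 164 yr, e^(−t/τ) = e^(−1.401) = 0.2464, so ΔM = −50900 Tg N and M = 342240 − 50900 = 291340 Tg N.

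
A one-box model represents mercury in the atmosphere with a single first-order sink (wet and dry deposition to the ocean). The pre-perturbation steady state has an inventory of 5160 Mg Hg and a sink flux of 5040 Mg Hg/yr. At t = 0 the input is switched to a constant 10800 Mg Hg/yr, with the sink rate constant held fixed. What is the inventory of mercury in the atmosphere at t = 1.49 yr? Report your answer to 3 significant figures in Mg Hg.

9680 Mg Hg

τ = M₀/F₀ = 5160/5040 = 1.024 yr; rate constant k = 1/τ.
New steady state M_∞ = F₁/k = F₁·τ = 10800 × 1.024 = 11057 Mg Hg.
M(t) = M_∞ + (M₀ − M_∞)·e^(−t/τ); t/τ = 1.49/1.024 = 1.455, so e^(−t/τ) = 0.2333.
M(t) = 11057 − 5897 × 0.2333 = 9681.2 Mg Hg.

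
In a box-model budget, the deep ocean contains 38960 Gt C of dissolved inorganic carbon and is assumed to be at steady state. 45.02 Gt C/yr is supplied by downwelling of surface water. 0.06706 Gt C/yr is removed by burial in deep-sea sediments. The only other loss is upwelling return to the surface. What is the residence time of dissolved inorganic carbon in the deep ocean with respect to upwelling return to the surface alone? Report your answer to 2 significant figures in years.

At steady state ΣF_in = ΣF_out.
ΣF_in = 45.020 Gt C/yr.
Upwelling return to the surface flux = ΣF_in − (0.06706) = 45.020 − 0.06706 = 44.95 Gt C/yr.
τ = M / F = 38960 / 44.95 = 866.7 yr.

870 yr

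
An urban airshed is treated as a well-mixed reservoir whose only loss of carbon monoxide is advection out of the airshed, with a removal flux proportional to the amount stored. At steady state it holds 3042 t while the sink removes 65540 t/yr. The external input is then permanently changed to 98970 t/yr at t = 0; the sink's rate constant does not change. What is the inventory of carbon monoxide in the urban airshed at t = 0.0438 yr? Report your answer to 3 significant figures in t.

The sink rate constant is k = F₀/M₀ = 65540/3042 = 21.55 yr⁻¹.
Solving dM/dt = F₁ − kM with M(0) = M₀ gives M(t) = F₁/k + (M₀ − F₁/k)·e^(−kt).
F₁/k = 98970/21.55 = 4593.6 t; kt = 21.55 × 0.0438 = 0.9437, e^(−kt) = 0.3892.
M(0.0438) = 4593.6 + (3042 − 4593.6) × 0.3892 = 4593.6 − 603.9 = 3989.7 t.

3990 t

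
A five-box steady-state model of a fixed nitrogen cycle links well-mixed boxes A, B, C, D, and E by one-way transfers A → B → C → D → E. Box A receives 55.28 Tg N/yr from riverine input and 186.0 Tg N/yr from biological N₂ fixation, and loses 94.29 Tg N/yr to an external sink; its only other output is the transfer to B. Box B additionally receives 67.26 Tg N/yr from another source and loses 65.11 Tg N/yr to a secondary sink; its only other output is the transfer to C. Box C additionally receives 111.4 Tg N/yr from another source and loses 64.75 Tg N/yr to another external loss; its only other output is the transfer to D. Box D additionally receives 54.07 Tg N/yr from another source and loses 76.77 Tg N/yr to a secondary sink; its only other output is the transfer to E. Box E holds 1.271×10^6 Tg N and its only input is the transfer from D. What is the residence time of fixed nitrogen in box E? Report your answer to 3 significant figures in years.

Box A: F(A→B) = (55.28 + 186.0) − 94.29 = 146.99 Tg N/yr.
Box B: F(B→C) = (146.99 + 67.26) − 65.11 = 149.14 Tg N/yr.
Box C: F(C→D) = (149.14 + 111.4) − 64.75 = 195.79 Tg N/yr.
Box D: F(D→E) = (195.79 + 54.07) − 76.77 = 173.09 Tg N/yr.
Box E throughput = its input = 173.09 Tg N/yr; τ = 1.271×10^6 / 173.09 = 7343 yr.

7340 yr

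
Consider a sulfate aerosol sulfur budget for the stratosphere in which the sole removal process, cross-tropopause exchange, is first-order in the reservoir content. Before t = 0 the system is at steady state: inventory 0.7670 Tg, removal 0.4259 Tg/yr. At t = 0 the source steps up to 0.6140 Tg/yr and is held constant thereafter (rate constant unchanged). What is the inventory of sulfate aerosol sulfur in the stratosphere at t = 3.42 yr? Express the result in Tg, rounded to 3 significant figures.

1.06 Tg

Residence time τ = M₀/F₀ = 1.801 yr. The eventual steady state is M_∞ = M₀·(F₁/F₀) = 0.7670 × 0.6140/0.4259 = 1.1057 Tg.
The anomaly ΔM(t) = M(t) − M_∞ decays as ΔM₀·e^(−t/τ) with ΔM₀ = 0.7670 − 1.1057 = −0.3387 Tg.
At t = 3.42 yr, e^(−t/τ) = e^(−1.899) = 0.1497, so ΔM = −0.05071 Tg and M = 1.1057 − 0.05071 = 1.0550 Tg.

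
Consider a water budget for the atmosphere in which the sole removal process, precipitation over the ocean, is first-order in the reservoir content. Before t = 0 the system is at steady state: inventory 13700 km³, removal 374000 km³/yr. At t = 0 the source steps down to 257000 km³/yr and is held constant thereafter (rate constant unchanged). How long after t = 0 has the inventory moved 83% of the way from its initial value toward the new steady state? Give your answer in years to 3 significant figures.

0.0649 yr

τ = M₀/F₀ = 13700/374000 = 0.03663 yr.
The remaining gap fraction is e^(−t/τ); 83% covered ⇒ e^(−t/τ) = 0.170.
t = −τ ln(0.170) = 0.03663 × 1.772 = 0.06491 yr.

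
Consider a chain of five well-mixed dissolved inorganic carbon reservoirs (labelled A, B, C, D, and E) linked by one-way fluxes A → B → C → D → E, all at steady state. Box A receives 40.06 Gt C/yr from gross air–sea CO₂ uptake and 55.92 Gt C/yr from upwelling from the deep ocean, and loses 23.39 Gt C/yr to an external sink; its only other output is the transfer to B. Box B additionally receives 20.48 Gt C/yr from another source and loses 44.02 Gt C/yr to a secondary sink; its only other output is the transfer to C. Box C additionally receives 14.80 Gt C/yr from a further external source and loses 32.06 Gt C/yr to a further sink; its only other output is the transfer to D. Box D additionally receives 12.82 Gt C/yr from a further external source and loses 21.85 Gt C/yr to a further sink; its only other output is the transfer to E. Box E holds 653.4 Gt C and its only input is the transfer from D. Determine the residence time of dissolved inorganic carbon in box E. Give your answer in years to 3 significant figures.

28.7 yr

Box A: F(A→B) = (40.06 + 55.92) − 23.39 = 72.590 Gt C/yr.
Box B: F(B→C) = (72.590 + 20.48) − 44.02 = 49.050 Gt C/yr.
Box C: F(C→D) = (49.050 + 14.80) − 32.06 = 31.790 Gt C/yr.
Box D: F(D→E) = (31.790 + 12.82) − 21.85 = 22.760 Gt C/yr.
Box E throughput = its input = 22.760 Gt C/yr; τ = 653.4 / 22.760 = 28.71 yr.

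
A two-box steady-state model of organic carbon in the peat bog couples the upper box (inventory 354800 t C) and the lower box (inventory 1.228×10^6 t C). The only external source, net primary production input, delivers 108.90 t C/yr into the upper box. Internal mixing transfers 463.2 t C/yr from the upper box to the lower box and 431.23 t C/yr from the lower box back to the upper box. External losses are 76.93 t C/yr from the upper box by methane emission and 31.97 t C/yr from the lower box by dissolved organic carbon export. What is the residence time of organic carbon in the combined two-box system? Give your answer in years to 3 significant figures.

14500 yr

Treat the two boxes together as one reservoir: the mixing fluxes between them are internal recycling, so τ = ΣM / Σ(external losses).
M_total = 354800 + 1.228×10^6 = 1.5828×10^6 t C.
ΣF_external_out = 76.93 + 31.97 = 108.90 t C/yr.
τ = M_total / ΣF_ext = 1.5828×10^6 / 108.90 = 14530 yr.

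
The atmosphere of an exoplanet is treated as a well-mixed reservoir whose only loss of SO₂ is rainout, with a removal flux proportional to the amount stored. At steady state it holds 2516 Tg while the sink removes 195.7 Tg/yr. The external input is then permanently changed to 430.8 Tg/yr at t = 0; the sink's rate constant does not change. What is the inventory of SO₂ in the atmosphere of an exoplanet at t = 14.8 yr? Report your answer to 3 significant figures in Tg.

Residence time τ = M₀/F₀ = 12.86 yr. The eventual steady state is M_∞ = M₀·(F₁/F₀) = 2516 × 430.8/195.7 = 5538.5 Tg.
The anomaly ΔM(t) = M(t) − M_∞ decays as ΔM₀·e^(−t/τ) with ΔM₀ = 2516 − 5538.5 = −3023 Tg.
At t = 14.8 yr, e^(−t/τ) = e^(−1.151) = 0.3163, so ΔM = −955.9 Tg and M = 5538.5 − 955.9 = 4582.6 Tg.

4580 Tg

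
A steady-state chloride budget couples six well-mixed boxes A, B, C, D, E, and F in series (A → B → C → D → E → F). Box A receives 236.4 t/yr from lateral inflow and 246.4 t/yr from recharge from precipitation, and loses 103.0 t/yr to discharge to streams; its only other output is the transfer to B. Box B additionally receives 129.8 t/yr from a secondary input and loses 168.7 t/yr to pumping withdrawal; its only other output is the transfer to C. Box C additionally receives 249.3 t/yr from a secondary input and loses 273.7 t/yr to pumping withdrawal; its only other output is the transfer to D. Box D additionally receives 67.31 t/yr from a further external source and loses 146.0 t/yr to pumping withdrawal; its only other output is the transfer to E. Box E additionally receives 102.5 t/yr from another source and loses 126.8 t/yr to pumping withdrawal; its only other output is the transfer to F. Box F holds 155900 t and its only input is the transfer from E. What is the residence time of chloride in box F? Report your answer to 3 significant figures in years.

Box A: F(A→B) = (236.4 + 246.4) − 103.0 = 379.80 t/yr.
Box B: F(B→C) = (379.80 + 129.8) − 168.7 = 340.90 t/yr.
Box C: F(C→D) = (340.90 + 249.3) − 273.7 = 316.50 t/yr.
Box D: F(D→E) = (316.50 + 67.31) − 146.0 = 237.81 t/yr.
Box E: F(E→F) = (237.81 + 102.5) − 126.8 = 213.51 t/yr.
Box F throughput = its input = 213.51 t/yr; τ = 155900 / 213.51 = 730.2 yr.

730 yr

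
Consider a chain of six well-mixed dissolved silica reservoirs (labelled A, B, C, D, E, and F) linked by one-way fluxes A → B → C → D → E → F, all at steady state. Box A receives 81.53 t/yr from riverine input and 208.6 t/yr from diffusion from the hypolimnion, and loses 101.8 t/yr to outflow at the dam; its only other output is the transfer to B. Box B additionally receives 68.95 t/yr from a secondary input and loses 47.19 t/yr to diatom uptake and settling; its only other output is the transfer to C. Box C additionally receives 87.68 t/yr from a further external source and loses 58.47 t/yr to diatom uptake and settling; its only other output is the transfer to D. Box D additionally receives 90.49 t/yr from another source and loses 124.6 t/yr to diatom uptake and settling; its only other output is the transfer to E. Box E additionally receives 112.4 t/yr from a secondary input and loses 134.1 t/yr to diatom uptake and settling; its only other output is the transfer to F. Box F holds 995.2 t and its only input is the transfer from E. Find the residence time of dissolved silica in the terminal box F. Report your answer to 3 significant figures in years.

5.42 yr

Box A: F(A→B) = (81.53 + 208.6) − 101.8 = 188.33 t/yr.
Box B: F(B→C) = (188.33 + 68.95) − 47.19 = 210.09 t/yr.
Box C: F(C→D) = (210.09 + 87.68) − 58.47 = 239.30 t/yr.
Box D: F(D→E) = (239.30 + 90.49) − 124.6 = 205.19 t/yr.
Box E: F(E→F) = (205.19 + 112.4) − 134.1 = 183.49 t/yr.
Box F throughput = its input = 183.49 t/yr; τ = 995.2 / 183.49 = 5.424 yr.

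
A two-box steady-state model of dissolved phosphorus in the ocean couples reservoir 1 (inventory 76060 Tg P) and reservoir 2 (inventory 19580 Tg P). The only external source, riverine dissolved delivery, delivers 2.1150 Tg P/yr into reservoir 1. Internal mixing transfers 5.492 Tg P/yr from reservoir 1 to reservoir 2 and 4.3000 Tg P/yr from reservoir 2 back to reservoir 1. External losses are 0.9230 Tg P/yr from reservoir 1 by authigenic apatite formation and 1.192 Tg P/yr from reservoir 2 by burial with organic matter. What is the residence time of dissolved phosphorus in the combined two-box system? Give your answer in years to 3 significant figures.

Residence time in the combined system uses the total inventory and the total *external* removal — internal exchanges between the two boxes cancel.
M_total = 76060 + 19580 = 95640 Tg P.
ΣF_external_out = 0.9230 + 1.192 = 2.1150 Tg P/yr.
τ = M_total / ΣF_ext = 95640 / 2.1150 = 45220 yr.

45200 yr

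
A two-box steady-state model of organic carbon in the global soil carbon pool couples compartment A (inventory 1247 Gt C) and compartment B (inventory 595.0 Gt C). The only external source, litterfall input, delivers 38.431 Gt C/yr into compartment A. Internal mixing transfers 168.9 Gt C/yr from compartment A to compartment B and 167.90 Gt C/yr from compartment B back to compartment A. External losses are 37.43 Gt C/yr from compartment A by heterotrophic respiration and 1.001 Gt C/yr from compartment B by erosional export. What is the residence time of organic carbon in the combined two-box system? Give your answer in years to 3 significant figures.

Treat the two boxes together as one reservoir: the mixing fluxes between them are internal recycling, so τ = ΣM / Σ(external losses).
M_total = 1247 + 595.0 = 1842.0 Gt C.
ΣF_external_out = 37.43 + 1.001 = 38.431 Gt C/yr.
τ = M_total / ΣF_ext = 1842.0 / 38.431 = 47.93 yr.

47.9 yr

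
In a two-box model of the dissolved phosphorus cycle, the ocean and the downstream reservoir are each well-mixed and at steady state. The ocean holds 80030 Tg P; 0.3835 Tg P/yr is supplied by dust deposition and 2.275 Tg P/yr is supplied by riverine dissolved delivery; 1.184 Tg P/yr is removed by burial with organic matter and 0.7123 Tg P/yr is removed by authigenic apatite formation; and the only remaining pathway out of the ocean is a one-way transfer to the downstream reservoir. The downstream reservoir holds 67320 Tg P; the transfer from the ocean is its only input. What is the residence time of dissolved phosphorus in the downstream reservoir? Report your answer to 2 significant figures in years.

88000 yr

Balance the ocean: ΣF_in = 0.3835 + 2.275 = 2.6585 Tg P/yr.
Transfer to the downstream reservoir = ΣF_in − (1.184 + 0.7123) = 0.76220 Tg P/yr.
At steady state the output of the downstream reservoir equals its input, 0.76220 Tg P/yr.
τ = M / F = 67320 / 0.76220 = 88320 yr.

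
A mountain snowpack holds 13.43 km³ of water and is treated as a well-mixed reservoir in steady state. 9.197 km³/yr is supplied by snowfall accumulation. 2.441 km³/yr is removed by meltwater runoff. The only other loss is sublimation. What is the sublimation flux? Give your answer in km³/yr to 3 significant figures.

6.76 km³/yr

At steady state ΣF_in = ΣF_out.
ΣF_in = 9.1970 km³/yr.
Sublimation flux = ΣF_in − (2.441) = 9.1970 − 2.441 = 6.756 km³/yr.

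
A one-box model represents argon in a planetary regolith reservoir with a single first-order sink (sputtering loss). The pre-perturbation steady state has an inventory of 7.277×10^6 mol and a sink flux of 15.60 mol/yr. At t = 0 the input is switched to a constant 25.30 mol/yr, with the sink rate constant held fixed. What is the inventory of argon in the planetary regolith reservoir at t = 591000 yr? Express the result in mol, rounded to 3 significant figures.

τ = M₀/F₀ = 7.277×10^6/15.60 = 466500 yr; rate constant k = 1/τ.
New steady state M_∞ = F₁/k = F₁·τ = 25.30 × 466500 = 1.1802×10^7 mol.
M(t) = M_∞ + (M₀ − M_∞)·e^(−t/τ); t/τ = 591000/466500 = 1.267, so e^(−t/τ) = 0.2817.
M(t) = 1.1802×10^7 − 4.525×10^6 × 0.2817 = 1.0527×10^7 mol.

1.05×10^7 mol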